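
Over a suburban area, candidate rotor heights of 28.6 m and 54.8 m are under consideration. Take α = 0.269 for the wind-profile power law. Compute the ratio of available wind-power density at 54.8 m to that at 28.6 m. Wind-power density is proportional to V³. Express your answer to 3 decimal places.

Speed ratio: V_B/V_A = (z_B/z_A)^α = (54.8/28.6)^0.269 = (1.9161)^0.269 = 1.19116
Power-density ratio: P_B/P_A = (V_B/V_A)³ = (1.19116)³ = 1.69008

1.690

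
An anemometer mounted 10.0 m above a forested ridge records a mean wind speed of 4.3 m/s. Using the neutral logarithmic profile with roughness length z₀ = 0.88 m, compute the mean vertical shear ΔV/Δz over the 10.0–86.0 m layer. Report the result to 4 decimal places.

0.0501 m/s/m

Log law: V₂ = V₁ · ln(z₂/z₀)/ln(z₁/z₀) = 4.3 × 4.5822/2.4304 = 8.1070 m/s
ΔV/Δz = (8.1070 − 4.3)/(86.0 − 10.0) = 3.8070/76.0000 = 0.05009 m/s/m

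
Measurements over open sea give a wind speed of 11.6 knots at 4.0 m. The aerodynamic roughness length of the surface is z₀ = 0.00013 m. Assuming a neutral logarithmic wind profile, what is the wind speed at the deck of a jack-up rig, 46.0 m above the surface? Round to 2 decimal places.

Log law: V(z) ∝ ln(z/z₀), so V₂/V₁ = ln(z₂/z₀) / ln(z₁/z₀).
ln(46.0/0.00013) = 12.7766, ln(4.0/0.00013) = 10.3343
V₂ = 11.6 × 12.7766/10.3343 = 11.6 × 1.2363 = 14.3415 knots

14.34 knots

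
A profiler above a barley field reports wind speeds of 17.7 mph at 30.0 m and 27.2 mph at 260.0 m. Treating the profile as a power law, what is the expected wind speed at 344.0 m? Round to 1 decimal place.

28.8 mph

First find α: α = ln(V₂/V₁)/ln(z₂/z₁) = ln(27.2/17.7)/ln(260.0/30.0) = 0.42965/2.15948 = 0.1990
Extrapolate from 260.0 m to 344.0 m: V₃ = 27.2 × (344.0/260.0)^0.1990 = 27.2 × 1.0573 = 28.7581 mph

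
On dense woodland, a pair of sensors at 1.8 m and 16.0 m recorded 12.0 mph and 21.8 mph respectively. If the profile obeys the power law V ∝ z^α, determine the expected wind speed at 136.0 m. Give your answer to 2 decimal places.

39.12 mph

First find α: α = ln(V₂/V₁)/ln(z₂/z₁) = ln(21.8/12.0)/ln(16.0/1.8) = 0.59700/2.18480 = 0.2733
Extrapolate from 16.0 m to 136.0 m: V₃ = 21.8 × (136.0/16.0)^0.2733 = 21.8 × 1.7946 = 39.1222 mph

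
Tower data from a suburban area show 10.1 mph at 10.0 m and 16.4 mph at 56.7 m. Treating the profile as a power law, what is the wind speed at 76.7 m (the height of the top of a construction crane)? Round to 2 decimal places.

First find α: α = ln(V₂/V₁)/ln(z₂/z₁) = ln(16.4/10.1)/ln(56.7/10.0) = 0.48475/1.73519 = 0.2794
Extrapolate from 56.7 m to 76.7 m: V₃ = 16.4 × (76.7/56.7)^0.2794 = 16.4 × 1.0881 = 17.8443 mph

17.84 mph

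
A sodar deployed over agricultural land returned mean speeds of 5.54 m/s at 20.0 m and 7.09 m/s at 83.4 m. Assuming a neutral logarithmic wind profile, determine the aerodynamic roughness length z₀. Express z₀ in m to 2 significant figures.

Log law: V(z) ∝ ln(z/z₀). With r = V₁/V₂ = 5.54/7.09 = 0.78138,
r · ln(z₂/z₀) = ln(z₁/z₀) ⇒ ln z₀ = (ln z₁ − r·ln z₂)/(1 − r)
ln z₀ = (2.99573 − 0.78138×4.42365) / 0.21862 = -2.1079
z₀ = exp(-2.1079) = 0.1215 m

z₀ ≈ 0.12 m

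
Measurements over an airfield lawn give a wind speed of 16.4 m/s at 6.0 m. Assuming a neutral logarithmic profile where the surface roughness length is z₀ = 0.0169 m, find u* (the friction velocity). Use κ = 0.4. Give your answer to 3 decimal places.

u* ≈ 1.117 m/s

Log law: V(z) = (u*/κ) · ln(z/z₀) ⇒ u* = κ · V / ln(z/z₀)
u* = 0.4 × 16.4 / ln(6.0/0.0169) = 0.4 × 16.4 / 5.8722
   = 6.5600 / 5.8722 = 1.1171 m/s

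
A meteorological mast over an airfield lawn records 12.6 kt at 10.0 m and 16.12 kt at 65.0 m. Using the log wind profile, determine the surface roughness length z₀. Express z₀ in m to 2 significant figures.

Log law: V(z) ∝ ln(z/z₀). With r = V₁/V₂ = 12.6/16.12 = 0.78164,
r · ln(z₂/z₀) = ln(z₁/z₀) ⇒ ln z₀ = (ln z₁ − r·ln z₂)/(1 − r)
ln z₀ = (2.30259 − 0.78164×4.17439) / 0.21836 = -4.3976
z₀ = exp(-4.3976) = 0.01231 m

z₀ ≈ 0.012 m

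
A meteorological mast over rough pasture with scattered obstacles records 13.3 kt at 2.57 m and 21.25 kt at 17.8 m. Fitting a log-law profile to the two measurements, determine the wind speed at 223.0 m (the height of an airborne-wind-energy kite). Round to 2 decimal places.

31.63 kt

Log law: V ∝ ln(z/z₀). From the pair, with r = V₁/V₂ = 0.62588,
ln z₀ = (ln z₁ − r·ln z₂)/(1 − r) = (0.9439 − 0.62588×2.8792)/0.37412 = -2.2938 → z₀ = 0.1009 m
V₃ = V₁ · ln(z₃/z₀)/ln(z₁/z₀) = 13.3 × 7.7009/3.2377 = 31.6347 kt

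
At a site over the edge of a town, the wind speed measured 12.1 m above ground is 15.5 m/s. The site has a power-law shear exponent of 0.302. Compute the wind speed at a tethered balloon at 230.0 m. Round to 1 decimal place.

37.7 m/s

Power-law profile: V₂ = V₁ · (z₂/z₁)^α
V₂ = 15.5 × (230.0/12.1)^0.302 = 15.5 × (19.0083)^0.302
    = 15.5 × 2.4336 = 37.7201 m/s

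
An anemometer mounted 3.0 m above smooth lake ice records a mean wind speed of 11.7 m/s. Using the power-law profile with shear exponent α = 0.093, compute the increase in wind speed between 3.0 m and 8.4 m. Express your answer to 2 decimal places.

1.18 m/s

Power law: V₂ = V₁ · (z₂/z₁)^α = 11.7 × (2.8000)^0.093 = 12.8757 m/s
ΔV = 12.8757 − 11.7 = 1.1757 m/s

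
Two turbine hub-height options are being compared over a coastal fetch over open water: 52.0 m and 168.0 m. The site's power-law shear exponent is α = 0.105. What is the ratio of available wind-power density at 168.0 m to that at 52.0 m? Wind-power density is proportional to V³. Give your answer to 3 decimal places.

1.447

Speed ratio: V_B/V_A = (z_B/z_A)^α = (168.0/52.0)^0.105 = (3.2308)^0.105 = 1.13104
Power-density ratio: P_B/P_A = (V_B/V_A)³ = (1.13104)³ = 1.44688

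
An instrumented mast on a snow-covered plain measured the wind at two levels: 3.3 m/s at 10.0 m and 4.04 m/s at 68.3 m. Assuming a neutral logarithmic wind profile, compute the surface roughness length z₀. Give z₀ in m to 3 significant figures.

z₀ ≈ 0.00190 m

Log law: V(z) ∝ ln(z/z₀). With r = V₁/V₂ = 3.3/4.04 = 0.81683,
r · ln(z₂/z₀) = ln(z₁/z₀) ⇒ ln z₀ = (ln z₁ − r·ln z₂)/(1 − r)
ln z₀ = (2.30259 − 0.81683×4.22391) / 0.18317 = -6.2655
z₀ = exp(-6.2655) = 0.001901 m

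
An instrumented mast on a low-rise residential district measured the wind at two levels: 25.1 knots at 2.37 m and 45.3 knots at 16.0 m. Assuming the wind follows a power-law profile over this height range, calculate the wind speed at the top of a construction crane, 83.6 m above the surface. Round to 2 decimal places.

First find α: α = ln(V₂/V₁)/ln(z₂/z₁) = ln(45.3/25.1)/ln(16.0/2.37) = 0.59044/1.90970 = 0.3092
Extrapolate from 16.0 m to 83.6 m: V₃ = 45.3 × (83.6/16.0)^0.3092 = 45.3 × 1.6673 = 75.5293 knots

75.53 knots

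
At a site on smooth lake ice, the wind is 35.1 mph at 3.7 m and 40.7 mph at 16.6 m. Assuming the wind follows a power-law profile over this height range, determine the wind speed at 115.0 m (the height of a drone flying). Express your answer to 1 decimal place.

49.3 mph

First find α: α = ln(V₂/V₁)/ln(z₂/z₁) = ln(40.7/35.1)/ln(16.6/3.7) = 0.14803/1.50107 = 0.0986
Extrapolate from 16.6 m to 115.0 m: V₃ = 40.7 × (115.0/16.6)^0.0986 = 40.7 × 1.2103 = 49.2593 mph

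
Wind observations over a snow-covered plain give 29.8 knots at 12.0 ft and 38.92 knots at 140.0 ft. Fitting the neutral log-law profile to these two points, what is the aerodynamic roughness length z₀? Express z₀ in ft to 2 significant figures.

Log law: V(z) ∝ ln(z/z₀). With r = V₁/V₂ = 29.8/38.92 = 0.76567,
r · ln(z₂/z₀) = ln(z₁/z₀) ⇒ ln z₀ = (ln z₁ − r·ln z₂)/(1 − r)
ln z₀ = (2.48491 − 0.76567×4.94164) / 0.23433 = -5.5426
z₀ = exp(-5.5426) = 0.003916 ft

z₀ ≈ 0.0039 ft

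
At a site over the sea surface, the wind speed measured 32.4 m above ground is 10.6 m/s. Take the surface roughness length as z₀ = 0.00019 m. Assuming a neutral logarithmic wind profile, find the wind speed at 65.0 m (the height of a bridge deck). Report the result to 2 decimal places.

Log law: V(z) ∝ ln(z/z₀), so V₂/V₁ = ln(z₂/z₀) / ln(z₁/z₀).
ln(65.0/0.00019) = 12.7429, ln(32.4/0.00019) = 12.0466
V₂ = 10.6 × 12.7429/12.0466 = 10.6 × 1.0578 = 11.2126 m/s

11.21 m/s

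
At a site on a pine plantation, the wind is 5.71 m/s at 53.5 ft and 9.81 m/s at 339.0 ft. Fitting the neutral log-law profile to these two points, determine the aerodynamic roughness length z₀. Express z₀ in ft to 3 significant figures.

Log law: V(z) ∝ ln(z/z₀). With r = V₁/V₂ = 5.71/9.81 = 0.58206,
r · ln(z₂/z₀) = ln(z₁/z₀) ⇒ ln z₀ = (ln z₁ − r·ln z₂)/(1 − r)
ln z₀ = (3.97968 − 0.58206×5.82600) / 0.41794 = 1.4083
z₀ = exp(1.4083) = 4.089 ft

z₀ ≈ 4.09 ft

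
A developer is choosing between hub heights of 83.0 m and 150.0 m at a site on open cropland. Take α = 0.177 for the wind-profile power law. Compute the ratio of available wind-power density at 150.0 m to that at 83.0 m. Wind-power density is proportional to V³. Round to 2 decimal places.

Speed ratio: V_B/V_A = (z_B/z_A)^α = (150.0/83.0)^0.177 = (1.8072)^0.177 = 1.11043
Power-density ratio: P_B/P_A = (V_B/V_A)³ = (1.11043)³ = 1.36922

1.37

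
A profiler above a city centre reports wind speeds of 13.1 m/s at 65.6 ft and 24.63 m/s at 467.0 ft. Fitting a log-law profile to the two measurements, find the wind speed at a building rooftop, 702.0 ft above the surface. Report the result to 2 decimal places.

27.02 m/s

Log law: V ∝ ln(z/z₀). From the pair, with r = V₁/V₂ = 0.53187,
ln z₀ = (ln z₁ − r·ln z₂)/(1 − r) = (4.1836 − 0.53187×6.1463)/0.46813 = 1.9536 → z₀ = 7.054 ft
V₃ = V₁ · ln(z₃/z₀)/ln(z₁/z₀) = 13.1 × 4.6004/2.2300 = 27.0244 m/s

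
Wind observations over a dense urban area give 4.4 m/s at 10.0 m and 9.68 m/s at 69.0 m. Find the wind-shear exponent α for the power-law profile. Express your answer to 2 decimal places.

α ≈ 0.41

Power law: V₂/V₁ = (z₂/z₁)^α ⇒ α = ln(V₂/V₁) / ln(z₂/z₁)
α = ln(9.68/4.4) / ln(69.0/10.0) = ln(2.2000) / ln(6.9000)
  = 0.78846 / 1.93152 = 0.40821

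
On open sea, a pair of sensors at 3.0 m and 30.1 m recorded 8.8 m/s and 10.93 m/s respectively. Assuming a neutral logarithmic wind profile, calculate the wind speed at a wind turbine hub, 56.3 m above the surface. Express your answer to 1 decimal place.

Log law: V ∝ ln(z/z₀). From the pair, with r = V₁/V₂ = 0.80512,
ln z₀ = (ln z₁ − r·ln z₂)/(1 − r) = (1.0986 − 0.80512×3.4045)/0.19488 = -8.4282 → z₀ = 0.0002186 m
V₃ = V₁ · ln(z₃/z₀)/ln(z₁/z₀) = 8.8 × 12.4589/9.5268 = 11.5084 m/s

11.5 m/s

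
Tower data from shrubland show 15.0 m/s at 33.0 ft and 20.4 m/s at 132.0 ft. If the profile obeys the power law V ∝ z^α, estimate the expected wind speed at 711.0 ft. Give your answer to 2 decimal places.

First find α: α = ln(V₂/V₁)/ln(z₂/z₁) = ln(20.4/15.0)/ln(132.0/33.0) = 0.30748/1.38629 = 0.2218
Extrapolate from 132.0 ft to 711.0 ft: V₃ = 20.4 × (711.0/132.0)^0.2218 = 20.4 × 1.4528 = 29.6370 m/s

29.64 m/s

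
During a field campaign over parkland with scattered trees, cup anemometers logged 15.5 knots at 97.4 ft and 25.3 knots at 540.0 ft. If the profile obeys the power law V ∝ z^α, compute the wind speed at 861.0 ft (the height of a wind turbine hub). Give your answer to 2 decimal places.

First find α: α = ln(V₂/V₁)/ln(z₂/z₁) = ln(25.3/15.5)/ln(540.0/97.4) = 0.48996/1.71274 = 0.2861
Extrapolate from 540.0 ft to 861.0 ft: V₃ = 25.3 × (861.0/540.0)^0.2861 = 25.3 × 1.1428 = 28.9122 knots

28.91 knots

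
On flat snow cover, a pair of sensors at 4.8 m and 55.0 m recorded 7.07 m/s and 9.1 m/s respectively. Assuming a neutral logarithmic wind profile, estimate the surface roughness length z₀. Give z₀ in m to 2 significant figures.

z₀ ≈ 0.00098 m

Log law: V(z) ∝ ln(z/z₀). With r = V₁/V₂ = 7.07/9.1 = 0.77692,
r · ln(z₂/z₀) = ln(z₁/z₀) ⇒ ln z₀ = (ln z₁ − r·ln z₂)/(1 − r)
ln z₀ = (1.56862 − 0.77692×4.00733) / 0.22308 = -6.9248
z₀ = exp(-6.9248) = 0.0009831 m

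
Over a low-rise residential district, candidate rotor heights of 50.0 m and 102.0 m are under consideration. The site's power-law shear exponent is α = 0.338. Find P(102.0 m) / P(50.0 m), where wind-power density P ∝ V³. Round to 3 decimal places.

Speed ratio: V_B/V_A = (z_B/z_A)^α = (102.0/50.0)^0.338 = (2.0400)^0.338 = 1.27249
Power-density ratio: P_B/P_A = (V_B/V_A)³ = (1.27249)³ = 2.06046

2.060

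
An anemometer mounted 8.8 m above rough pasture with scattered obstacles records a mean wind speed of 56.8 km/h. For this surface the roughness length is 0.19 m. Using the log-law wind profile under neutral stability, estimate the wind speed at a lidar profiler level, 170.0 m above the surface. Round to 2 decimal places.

Log law: V(z) ∝ ln(z/z₀), so V₂/V₁ = ln(z₂/z₀) / ln(z₁/z₀).
ln(170.0/0.19) = 6.7965, ln(8.8/0.19) = 3.8355
V₂ = 56.8 × 6.7965/3.8355 = 56.8 × 1.7720 = 100.6504 km/h

100.65 km/h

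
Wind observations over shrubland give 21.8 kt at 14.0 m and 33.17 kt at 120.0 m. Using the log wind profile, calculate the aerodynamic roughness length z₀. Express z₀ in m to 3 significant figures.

z₀ ≈ 0.228 m

Log law: V(z) ∝ ln(z/z₀). With r = V₁/V₂ = 21.8/33.17 = 0.65722,
r · ln(z₂/z₀) = ln(z₁/z₀) ⇒ ln z₀ = (ln z₁ − r·ln z₂)/(1 − r)
ln z₀ = (2.63906 − 0.65722×4.78749) / 0.34278 = -1.4802
z₀ = exp(-1.4802) = 0.2276 m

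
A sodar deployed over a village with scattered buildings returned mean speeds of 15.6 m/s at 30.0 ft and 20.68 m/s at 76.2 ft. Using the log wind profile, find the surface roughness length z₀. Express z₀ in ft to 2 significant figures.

z₀ ≈ 1.7 ft

Log law: V(z) ∝ ln(z/z₀). With r = V₁/V₂ = 15.6/20.68 = 0.75435,
r · ln(z₂/z₀) = ln(z₁/z₀) ⇒ ln z₀ = (ln z₁ − r·ln z₂)/(1 − r)
ln z₀ = (3.40120 − 0.75435×4.33336) / 0.24565 = 0.5386
z₀ = exp(0.5386) = 1.714 ft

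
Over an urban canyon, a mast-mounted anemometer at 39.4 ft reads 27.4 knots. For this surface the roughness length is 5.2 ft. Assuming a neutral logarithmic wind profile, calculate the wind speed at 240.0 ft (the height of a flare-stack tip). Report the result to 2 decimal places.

51.85 knots

Log law: V(z) ∝ ln(z/z₀), so V₂/V₁ = ln(z₂/z₀) / ln(z₁/z₀).
ln(240.0/5.2) = 3.8320, ln(39.4/5.2) = 2.0251
V₂ = 27.4 × 3.8320/2.0251 = 27.4 × 1.8922 = 51.8473 knots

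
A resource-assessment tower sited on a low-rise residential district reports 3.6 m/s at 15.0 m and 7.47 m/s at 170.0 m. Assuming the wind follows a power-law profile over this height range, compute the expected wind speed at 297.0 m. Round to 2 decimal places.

8.83 m/s

First find α: α = ln(V₂/V₁)/ln(z₂/z₁) = ln(7.47/3.6)/ln(170.0/15.0) = 0.72996/2.42775 = 0.3007
Extrapolate from 170.0 m to 297.0 m: V₃ = 7.47 × (297.0/170.0)^0.3007 = 7.47 × 1.1826 = 8.8344 m/s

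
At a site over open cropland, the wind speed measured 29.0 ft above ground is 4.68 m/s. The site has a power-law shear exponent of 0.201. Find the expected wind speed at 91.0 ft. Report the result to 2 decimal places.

5.89 m/s

Power-law profile: V₂ = V₁ · (z₂/z₁)^α
V₂ = 4.68 × (91.0/29.0)^0.201 = 4.68 × (3.1379)^0.201
    = 4.68 × 1.2584 = 5.8894 m/s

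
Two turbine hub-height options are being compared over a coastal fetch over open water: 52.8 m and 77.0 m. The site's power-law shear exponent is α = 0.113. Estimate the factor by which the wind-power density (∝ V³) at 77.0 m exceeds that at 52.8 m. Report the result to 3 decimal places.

Speed ratio: V_B/V_A = (z_B/z_A)^α = (77.0/52.8)^0.113 = (1.4583)^0.113 = 1.04356
Power-density ratio: P_B/P_A = (V_B/V_A)³ = (1.04356)³ = 1.13644

1.136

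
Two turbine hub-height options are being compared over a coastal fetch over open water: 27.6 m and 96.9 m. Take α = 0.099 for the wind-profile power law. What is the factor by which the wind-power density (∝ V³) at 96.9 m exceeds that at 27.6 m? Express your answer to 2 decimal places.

Speed ratio: V_B/V_A = (z_B/z_A)^α = (96.9/27.6)^0.099 = (3.5109)^0.099 = 1.13239
Power-density ratio: P_B/P_A = (V_B/V_A)³ = (1.13239)³ = 1.45207

1.45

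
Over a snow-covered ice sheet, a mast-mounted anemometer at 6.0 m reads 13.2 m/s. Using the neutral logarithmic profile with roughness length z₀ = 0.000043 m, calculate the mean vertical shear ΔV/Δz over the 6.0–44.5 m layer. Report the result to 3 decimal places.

0.058 m/s/m

Log law: V₂ = V₁ · ln(z₂/z₀)/ln(z₁/z₀) = 13.2 × 13.8498/11.8461 = 15.4327 m/s
ΔV/Δz = (15.4327 − 13.2)/(44.5 − 6.0) = 2.2327/38.5000 = 0.05799 m/s/m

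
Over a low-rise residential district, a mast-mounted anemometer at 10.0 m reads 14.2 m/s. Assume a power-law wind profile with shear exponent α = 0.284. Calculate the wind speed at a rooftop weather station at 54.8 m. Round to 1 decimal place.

23.0 m/s

Power-law profile: V₂ = V₁ · (z₂/z₁)^α
V₂ = 14.2 × (54.8/10.0)^0.284 = 14.2 × (5.4800)^0.284
    = 14.2 × 1.6211 = 23.0198 m/s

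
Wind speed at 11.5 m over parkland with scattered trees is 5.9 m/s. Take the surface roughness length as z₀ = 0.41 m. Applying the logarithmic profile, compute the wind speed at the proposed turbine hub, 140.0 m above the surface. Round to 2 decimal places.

10.32 m/s

Log law: V(z) ∝ ln(z/z₀), so V₂/V₁ = ln(z₂/z₀) / ln(z₁/z₀).
ln(140.0/0.41) = 5.8332, ln(11.5/0.41) = 3.3339
V₂ = 5.9 × 5.8332/3.3339 = 5.9 × 1.7497 = 10.3229 m/s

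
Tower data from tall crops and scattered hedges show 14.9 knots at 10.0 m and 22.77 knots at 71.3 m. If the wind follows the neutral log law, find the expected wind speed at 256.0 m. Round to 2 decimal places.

Log law: V ∝ ln(z/z₀). From the pair, with r = V₁/V₂ = 0.65437,
ln z₀ = (ln z₁ − r·ln z₂)/(1 − r) = (2.3026 − 0.65437×4.2669)/0.34563 = -1.4164 → z₀ = 0.2426 m
V₃ = V₁ · ln(z₃/z₀)/ln(z₁/z₀) = 14.9 × 6.9616/3.7190 = 27.8914 knots

27.89 knots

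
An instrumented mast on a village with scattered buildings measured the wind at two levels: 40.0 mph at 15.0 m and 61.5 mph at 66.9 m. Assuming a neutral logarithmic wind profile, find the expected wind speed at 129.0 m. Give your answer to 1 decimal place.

70.9 mph

Log law: V ∝ ln(z/z₀). From the pair, with r = V₁/V₂ = 0.65041,
ln z₀ = (ln z₁ − r·ln z₂)/(1 − r) = (2.7081 − 0.65041×4.2032)/0.34959 = -0.0736 → z₀ = 0.9290 m
V₃ = V₁ · ln(z₃/z₀)/ln(z₁/z₀) = 40.0 × 4.9334/2.7817 = 70.9420 mph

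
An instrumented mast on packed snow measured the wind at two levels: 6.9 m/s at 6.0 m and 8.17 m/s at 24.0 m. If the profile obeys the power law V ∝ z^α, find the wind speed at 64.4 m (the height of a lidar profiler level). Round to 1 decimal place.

9.2 m/s

First find α: α = ln(V₂/V₁)/ln(z₂/z₁) = ln(8.17/6.9)/ln(24.0/6.0) = 0.16895/1.38629 = 0.1219
Extrapolate from 24.0 m to 64.4 m: V₃ = 8.17 × (64.4/24.0)^0.1219 = 8.17 × 1.1278 = 9.2143 m/s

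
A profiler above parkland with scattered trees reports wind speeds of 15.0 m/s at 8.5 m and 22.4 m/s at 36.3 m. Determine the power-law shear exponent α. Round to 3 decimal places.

α ≈ 0.276

Power law: V₂/V₁ = (z₂/z₁)^α ⇒ α = ln(V₂/V₁) / ln(z₂/z₁)
α = ln(22.4/15.0) / ln(36.3/8.5) = ln(1.4933) / ln(4.2706)
  = 0.40101 / 1.45175 = 0.27623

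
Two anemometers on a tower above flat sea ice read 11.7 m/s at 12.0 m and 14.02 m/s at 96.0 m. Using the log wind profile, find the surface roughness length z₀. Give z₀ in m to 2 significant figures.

Log law: V(z) ∝ ln(z/z₀). With r = V₁/V₂ = 11.7/14.02 = 0.83452,
r · ln(z₂/z₀) = ln(z₁/z₀) ⇒ ln z₀ = (ln z₁ − r·ln z₂)/(1 − r)
ln z₀ = (2.48491 − 0.83452×4.56435) / 0.16548 = -8.0019
z₀ = exp(-8.0019) = 0.0003348 m

z₀ ≈ 0.00033 m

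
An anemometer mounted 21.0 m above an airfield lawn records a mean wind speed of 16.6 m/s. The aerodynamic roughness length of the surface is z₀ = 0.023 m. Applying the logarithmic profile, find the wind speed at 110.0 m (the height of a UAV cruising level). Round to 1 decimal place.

Log law: V(z) ∝ ln(z/z₀), so V₂/V₁ = ln(z₂/z₀) / ln(z₁/z₀).
ln(110.0/0.023) = 8.4727, ln(21.0/0.023) = 6.8168
V₂ = 16.6 × 8.4727/6.8168 = 16.6 × 1.2429 = 20.6325 m/s

20.6 m/s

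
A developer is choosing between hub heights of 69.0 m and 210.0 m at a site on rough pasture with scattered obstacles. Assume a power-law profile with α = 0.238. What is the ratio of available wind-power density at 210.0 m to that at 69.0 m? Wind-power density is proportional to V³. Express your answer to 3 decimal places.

2.214

Speed ratio: V_B/V_A = (z_B/z_A)^α = (210.0/69.0)^0.238 = (3.0435)^0.238 = 1.30329
Power-density ratio: P_B/P_A = (V_B/V_A)³ = (1.30329)³ = 2.21374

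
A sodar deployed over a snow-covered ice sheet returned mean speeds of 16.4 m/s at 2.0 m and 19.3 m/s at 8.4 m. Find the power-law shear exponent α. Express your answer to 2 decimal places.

α ≈ 0.11

Power law: V₂/V₁ = (z₂/z₁)^α ⇒ α = ln(V₂/V₁) / ln(z₂/z₁)
α = ln(19.3/16.4) / ln(8.4/2.0) = ln(1.1768) / ln(4.2000)
  = 0.16282 / 1.43508 = 0.11346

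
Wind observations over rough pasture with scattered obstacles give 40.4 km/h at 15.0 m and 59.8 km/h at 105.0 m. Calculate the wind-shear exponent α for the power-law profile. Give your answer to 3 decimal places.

α ≈ 0.202

Power law: V₂/V₁ = (z₂/z₁)^α ⇒ α = ln(V₂/V₁) / ln(z₂/z₁)
α = ln(59.8/40.4) / ln(105.0/15.0) = ln(1.4802) / ln(7.0000)
  = 0.39218 / 1.94591 = 0.20154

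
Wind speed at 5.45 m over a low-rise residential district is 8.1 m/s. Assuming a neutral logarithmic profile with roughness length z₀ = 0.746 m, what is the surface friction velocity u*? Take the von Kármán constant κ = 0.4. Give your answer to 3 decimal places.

Log law: V(z) = (u*/κ) · ln(z/z₀) ⇒ u* = κ · V / ln(z/z₀)
u* = 0.4 × 8.1 / ln(5.45/0.746) = 0.4 × 8.1 / 1.9886
   = 3.2400 / 1.9886 = 1.6292 m/s

u* ≈ 1.629 m/s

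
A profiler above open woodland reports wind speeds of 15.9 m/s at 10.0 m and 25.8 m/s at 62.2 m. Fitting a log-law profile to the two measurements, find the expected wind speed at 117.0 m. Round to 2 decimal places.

Log law: V ∝ ln(z/z₀). From the pair, with r = V₁/V₂ = 0.61628,
ln z₀ = (ln z₁ − r·ln z₂)/(1 − r) = (2.3026 − 0.61628×4.1304)/0.38372 = -0.6329 → z₀ = 0.5310 m
V₃ = V₁ · ln(z₃/z₀)/ln(z₁/z₀) = 15.9 × 5.3951/2.9355 = 29.2222 m/s

29.22 m/s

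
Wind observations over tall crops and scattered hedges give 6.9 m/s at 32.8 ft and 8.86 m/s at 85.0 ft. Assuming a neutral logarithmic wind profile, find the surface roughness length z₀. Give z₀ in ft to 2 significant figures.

z₀ ≈ 1.1 ft

Log law: V(z) ∝ ln(z/z₀). With r = V₁/V₂ = 6.9/8.86 = 0.77878,
r · ln(z₂/z₀) = ln(z₁/z₀) ⇒ ln z₀ = (ln z₁ − r·ln z₂)/(1 − r)
ln z₀ = (3.49043 − 0.77878×4.44265) / 0.22122 = 0.1382
z₀ = exp(0.1382) = 1.148 ft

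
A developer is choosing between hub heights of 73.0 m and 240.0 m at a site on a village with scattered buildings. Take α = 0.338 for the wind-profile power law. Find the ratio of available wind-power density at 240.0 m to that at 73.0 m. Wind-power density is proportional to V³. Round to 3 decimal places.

Speed ratio: V_B/V_A = (z_B/z_A)^α = (240.0/73.0)^0.338 = (3.2877)^0.338 = 1.49523
Power-density ratio: P_B/P_A = (V_B/V_A)³ = (1.49523)³ = 3.34291

3.343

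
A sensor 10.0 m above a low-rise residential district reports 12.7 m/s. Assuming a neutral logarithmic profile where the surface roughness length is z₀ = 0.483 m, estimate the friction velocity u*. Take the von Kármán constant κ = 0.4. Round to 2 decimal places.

u* ≈ 1.68 m/s

Log law: V(z) = (u*/κ) · ln(z/z₀) ⇒ u* = κ · V / ln(z/z₀)
u* = 0.4 × 12.7 / ln(10.0/0.483) = 0.4 × 12.7 / 3.0303
   = 5.0800 / 3.0303 = 1.6764 m/s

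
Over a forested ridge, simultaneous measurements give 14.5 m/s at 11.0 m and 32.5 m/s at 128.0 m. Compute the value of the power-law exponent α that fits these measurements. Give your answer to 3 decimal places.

Power law: V₂/V₁ = (z₂/z₁)^α ⇒ α = ln(V₂/V₁) / ln(z₂/z₁)
α = ln(32.5/14.5) / ln(128.0/11.0) = ln(2.2414) / ln(11.6364)
  = 0.80709 / 2.45413 = 0.32887

α ≈ 0.329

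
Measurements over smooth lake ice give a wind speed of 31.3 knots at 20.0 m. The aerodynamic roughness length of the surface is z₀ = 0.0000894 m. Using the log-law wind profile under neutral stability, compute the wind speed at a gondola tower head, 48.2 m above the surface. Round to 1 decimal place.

33.5 knots

Log law: V(z) ∝ ln(z/z₀), so V₂/V₁ = ln(z₂/z₀) / ln(z₁/z₀).
ln(48.2/0.0000894) = 13.1977, ln(20.0/0.0000894) = 12.3181
V₂ = 31.3 × 13.1977/12.3181 = 31.3 × 1.0714 = 33.5351 knots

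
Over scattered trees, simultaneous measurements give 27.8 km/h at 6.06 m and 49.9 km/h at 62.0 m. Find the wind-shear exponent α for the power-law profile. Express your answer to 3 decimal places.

Power law: V₂/V₁ = (z₂/z₁)^α ⇒ α = ln(V₂/V₁) / ln(z₂/z₁)
α = ln(49.9/27.8) / ln(62.0/6.06) = ln(1.7950) / ln(10.2310)
  = 0.58498 / 2.32542 = 0.25156

α ≈ 0.252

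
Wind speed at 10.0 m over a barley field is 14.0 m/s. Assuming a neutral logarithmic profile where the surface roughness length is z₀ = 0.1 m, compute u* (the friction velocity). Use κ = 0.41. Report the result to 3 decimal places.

Log law: V(z) = (u*/κ) · ln(z/z₀) ⇒ u* = κ · V / ln(z/z₀)
u* = 0.41 × 14.0 / ln(10.0/0.1) = 0.41 × 14.0 / 4.6052
   = 5.7400 / 4.6052 = 1.2464 m/s

u* ≈ 1.246 m/s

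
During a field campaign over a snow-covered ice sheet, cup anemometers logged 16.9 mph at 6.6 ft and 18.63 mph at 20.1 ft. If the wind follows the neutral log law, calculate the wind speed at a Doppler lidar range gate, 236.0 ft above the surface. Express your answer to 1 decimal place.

22.5 mph

Log law: V ∝ ln(z/z₀). From the pair, with r = V₁/V₂ = 0.90714,
ln z₀ = (ln z₁ − r·ln z₂)/(1 − r) = (1.8871 − 0.90714×3.0007)/0.09286 = -8.9919 → z₀ = 0.0001244 ft
V₃ = V₁ · ln(z₃/z₀)/ln(z₁/z₀) = 16.9 × 14.4558/10.8790 = 22.4563 mph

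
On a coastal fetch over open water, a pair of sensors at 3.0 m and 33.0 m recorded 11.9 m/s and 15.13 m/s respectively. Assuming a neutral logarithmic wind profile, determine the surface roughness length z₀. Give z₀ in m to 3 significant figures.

z₀ ≈ 0.000437 m

Log law: V(z) ∝ ln(z/z₀). With r = V₁/V₂ = 11.9/15.13 = 0.78652,
r · ln(z₂/z₀) = ln(z₁/z₀) ⇒ ln z₀ = (ln z₁ − r·ln z₂)/(1 − r)
ln z₀ = (1.09861 − 0.78652×3.49651) / 0.21348 = -7.7357
z₀ = exp(-7.7357) = 0.0004369 m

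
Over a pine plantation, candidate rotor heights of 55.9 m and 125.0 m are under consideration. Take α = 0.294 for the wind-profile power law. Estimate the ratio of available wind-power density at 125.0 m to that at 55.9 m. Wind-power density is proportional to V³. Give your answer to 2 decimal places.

2.03

Speed ratio: V_B/V_A = (z_B/z_A)^α = (125.0/55.9)^0.294 = (2.2361)^0.294 = 1.26693
Power-density ratio: P_B/P_A = (V_B/V_A)³ = (1.26693)³ = 2.03356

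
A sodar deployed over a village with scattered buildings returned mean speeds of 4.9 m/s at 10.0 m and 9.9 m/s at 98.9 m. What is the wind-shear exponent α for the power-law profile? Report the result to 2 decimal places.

α ≈ 0.31

Power law: V₂/V₁ = (z₂/z₁)^α ⇒ α = ln(V₂/V₁) / ln(z₂/z₁)
α = ln(9.9/4.9) / ln(98.9/10.0) = ln(2.0204) / ln(9.8900)
  = 0.70330 / 2.29152 = 0.30691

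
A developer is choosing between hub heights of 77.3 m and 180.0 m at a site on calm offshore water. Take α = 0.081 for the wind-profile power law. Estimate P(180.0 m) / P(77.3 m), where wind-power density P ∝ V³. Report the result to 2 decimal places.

1.23

Speed ratio: V_B/V_A = (z_B/z_A)^α = (180.0/77.3)^0.081 = (2.3286)^0.081 = 1.07086
Power-density ratio: P_B/P_A = (V_B/V_A)³ = (1.07086)³ = 1.22801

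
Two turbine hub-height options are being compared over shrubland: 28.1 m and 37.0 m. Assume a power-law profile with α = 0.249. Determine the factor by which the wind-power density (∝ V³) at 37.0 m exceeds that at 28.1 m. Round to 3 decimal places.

1.228

Speed ratio: V_B/V_A = (z_B/z_A)^α = (37.0/28.1)^0.249 = (1.3167)^0.249 = 1.07091
Power-density ratio: P_B/P_A = (V_B/V_A)³ = (1.07091)³ = 1.22818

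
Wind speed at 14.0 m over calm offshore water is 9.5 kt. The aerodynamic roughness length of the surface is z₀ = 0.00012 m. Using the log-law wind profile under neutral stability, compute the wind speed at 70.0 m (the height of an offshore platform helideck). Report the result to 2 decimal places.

10.81 kt

Log law: V(z) ∝ ln(z/z₀), so V₂/V₁ = ln(z₂/z₀) / ln(z₁/z₀).
ln(70.0/0.00012) = 13.2765, ln(14.0/0.00012) = 11.6671
V₂ = 9.5 × 13.2765/11.6671 = 9.5 × 1.1379 = 10.8105 kt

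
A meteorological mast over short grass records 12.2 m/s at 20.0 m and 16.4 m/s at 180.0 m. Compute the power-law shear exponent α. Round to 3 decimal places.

Power law: V₂/V₁ = (z₂/z₁)^α ⇒ α = ln(V₂/V₁) / ln(z₂/z₁)
α = ln(16.4/12.2) / ln(180.0/20.0) = ln(1.3443) / ln(9.0000)
  = 0.29585 / 2.19722 = 0.13465

α ≈ 0.135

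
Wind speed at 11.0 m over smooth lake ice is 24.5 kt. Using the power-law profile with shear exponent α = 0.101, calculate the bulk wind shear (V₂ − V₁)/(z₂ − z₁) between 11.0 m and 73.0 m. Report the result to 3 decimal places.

0.083 kt/m

Power law: V₂ = V₁ · (z₂/z₁)^α = 24.5 × (6.6364)^0.101 = 29.6607 kt
ΔV/Δz = (29.6607 − 24.5)/(73.0 − 11.0) = 5.1607/62.0000 = 0.08324 kt/m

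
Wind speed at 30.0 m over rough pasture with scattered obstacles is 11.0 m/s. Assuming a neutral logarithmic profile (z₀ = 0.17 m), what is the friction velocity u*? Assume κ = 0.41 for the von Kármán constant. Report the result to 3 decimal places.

Log law: V(z) = (u*/κ) · ln(z/z₀) ⇒ u* = κ · V / ln(z/z₀)
u* = 0.41 × 11.0 / ln(30.0/0.17) = 0.41 × 11.0 / 5.1732
   = 4.5100 / 5.1732 = 0.8718 m/s

u* ≈ 0.872 m/s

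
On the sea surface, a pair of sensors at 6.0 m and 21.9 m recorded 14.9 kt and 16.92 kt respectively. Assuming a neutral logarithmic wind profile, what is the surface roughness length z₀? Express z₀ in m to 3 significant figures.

z₀ ≈ 0.000427 m

Log law: V(z) ∝ ln(z/z₀). With r = V₁/V₂ = 14.9/16.92 = 0.88061,
r · ln(z₂/z₀) = ln(z₁/z₀) ⇒ ln z₀ = (ln z₁ − r·ln z₂)/(1 − r)
ln z₀ = (1.79176 − 0.88061×3.08649) / 0.11939 = -7.7585
z₀ = exp(-7.7585) = 0.0004271 m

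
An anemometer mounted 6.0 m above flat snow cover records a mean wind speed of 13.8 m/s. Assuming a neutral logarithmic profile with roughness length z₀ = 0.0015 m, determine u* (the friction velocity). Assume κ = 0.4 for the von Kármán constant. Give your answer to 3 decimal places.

u* ≈ 0.666 m/s

Log law: V(z) = (u*/κ) · ln(z/z₀) ⇒ u* = κ · V / ln(z/z₀)
u* = 0.4 × 13.8 / ln(6.0/0.0015) = 0.4 × 13.8 / 8.2940
   = 5.5200 / 8.2940 = 0.6655 m/s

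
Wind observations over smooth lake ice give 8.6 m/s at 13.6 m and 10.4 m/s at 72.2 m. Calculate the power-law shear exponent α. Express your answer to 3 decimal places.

Power law: V₂/V₁ = (z₂/z₁)^α ⇒ α = ln(V₂/V₁) / ln(z₂/z₁)
α = ln(10.4/8.6) / ln(72.2/13.6) = ln(1.2093) / ln(5.3088)
  = 0.19004 / 1.66937 = 0.11384

α ≈ 0.114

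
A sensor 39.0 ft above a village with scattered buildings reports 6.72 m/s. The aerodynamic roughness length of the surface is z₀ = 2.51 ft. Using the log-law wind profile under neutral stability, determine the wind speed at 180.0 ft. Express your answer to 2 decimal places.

10.47 m/s

Log law: V(z) ∝ ln(z/z₀), so V₂/V₁ = ln(z₂/z₀) / ln(z₁/z₀).
ln(180.0/2.51) = 4.2727, ln(39.0/2.51) = 2.7433
V₂ = 6.72 × 4.2727/2.7433 = 6.72 × 1.5575 = 10.4664 m/s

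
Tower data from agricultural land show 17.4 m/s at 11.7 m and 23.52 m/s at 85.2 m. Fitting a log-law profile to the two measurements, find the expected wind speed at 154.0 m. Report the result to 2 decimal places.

25.34 m/s

Log law: V ∝ ln(z/z₀). From the pair, with r = V₁/V₂ = 0.73980,
ln z₀ = (ln z₁ − r·ln z₂)/(1 − r) = (2.4596 − 0.73980×4.4450)/0.26020 = -3.1852 → z₀ = 0.04137 m
V₃ = V₁ · ln(z₃/z₀)/ln(z₁/z₀) = 17.4 × 8.2222/5.6448 = 25.3447 m/s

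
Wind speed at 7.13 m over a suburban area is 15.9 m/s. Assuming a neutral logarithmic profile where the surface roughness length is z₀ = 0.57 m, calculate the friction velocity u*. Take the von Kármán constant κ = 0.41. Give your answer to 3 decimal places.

Log law: V(z) = (u*/κ) · ln(z/z₀) ⇒ u* = κ · V / ln(z/z₀)
u* = 0.41 × 15.9 / ln(7.13/0.57) = 0.41 × 15.9 / 2.5264
   = 6.5190 / 2.5264 = 2.5803 m/s

u* ≈ 2.580 m/s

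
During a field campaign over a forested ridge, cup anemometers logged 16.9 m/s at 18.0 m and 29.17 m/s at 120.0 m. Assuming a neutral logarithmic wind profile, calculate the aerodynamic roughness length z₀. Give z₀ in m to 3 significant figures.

Log law: V(z) ∝ ln(z/z₀). With r = V₁/V₂ = 16.9/29.17 = 0.57936,
r · ln(z₂/z₀) = ln(z₁/z₀) ⇒ ln z₀ = (ln z₁ − r·ln z₂)/(1 − r)
ln z₀ = (2.89037 − 0.57936×4.78749) / 0.42064 = 0.2774
z₀ = exp(0.2774) = 1.320 m

z₀ ≈ 1.32 m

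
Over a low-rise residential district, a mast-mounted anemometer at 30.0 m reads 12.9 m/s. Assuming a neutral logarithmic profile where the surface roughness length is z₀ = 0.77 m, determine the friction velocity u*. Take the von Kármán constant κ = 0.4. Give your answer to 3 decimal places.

Log law: V(z) = (u*/κ) · ln(z/z₀) ⇒ u* = κ · V / ln(z/z₀)
u* = 0.4 × 12.9 / ln(30.0/0.77) = 0.4 × 12.9 / 3.6626
   = 5.1600 / 3.6626 = 1.4088 m/s

u* ≈ 1.409 m/s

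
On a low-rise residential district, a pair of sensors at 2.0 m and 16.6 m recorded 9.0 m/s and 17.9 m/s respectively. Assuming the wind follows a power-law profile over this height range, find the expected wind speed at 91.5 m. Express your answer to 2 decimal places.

31.17 m/s

First find α: α = ln(V₂/V₁)/ln(z₂/z₁) = ln(17.9/9.0)/ln(16.6/2.0) = 0.68758/2.11626 = 0.3249
Extrapolate from 16.6 m to 91.5 m: V₃ = 17.9 × (91.5/16.6)^0.3249 = 17.9 × 1.7412 = 31.1679 m/s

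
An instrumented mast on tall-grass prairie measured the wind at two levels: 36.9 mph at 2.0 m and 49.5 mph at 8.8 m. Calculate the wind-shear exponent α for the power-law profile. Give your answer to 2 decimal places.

α ≈ 0.20

Power law: V₂/V₁ = (z₂/z₁)^α ⇒ α = ln(V₂/V₁) / ln(z₂/z₁)
α = ln(49.5/36.9) / ln(8.8/2.0) = ln(1.3415) / ln(4.4000)
  = 0.29376 / 1.48160 = 0.19827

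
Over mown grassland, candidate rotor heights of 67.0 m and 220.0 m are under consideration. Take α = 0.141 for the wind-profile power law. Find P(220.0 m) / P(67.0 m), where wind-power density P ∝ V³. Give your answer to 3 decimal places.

1.654

Speed ratio: V_B/V_A = (z_B/z_A)^α = (220.0/67.0)^0.141 = (3.2836)^0.141 = 1.18251
Power-density ratio: P_B/P_A = (V_B/V_A)³ = (1.18251)³ = 1.65354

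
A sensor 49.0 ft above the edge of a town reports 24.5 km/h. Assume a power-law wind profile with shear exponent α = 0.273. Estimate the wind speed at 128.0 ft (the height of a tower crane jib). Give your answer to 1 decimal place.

Power-law profile: V₂ = V₁ · (z₂/z₁)^α
V₂ = 24.5 × (128.0/49.0)^0.273 = 24.5 × (2.6122)^0.273
    = 24.5 × 1.2997 = 31.8428 km/h

31.8 km/h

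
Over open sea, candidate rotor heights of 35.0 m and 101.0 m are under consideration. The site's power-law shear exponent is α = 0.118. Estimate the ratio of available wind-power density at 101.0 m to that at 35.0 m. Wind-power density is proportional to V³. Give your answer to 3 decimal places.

Speed ratio: V_B/V_A = (z_B/z_A)^α = (101.0/35.0)^0.118 = (2.8857)^0.118 = 1.13321
Power-density ratio: P_B/P_A = (V_B/V_A)³ = (1.13321)³ = 1.45522

1.455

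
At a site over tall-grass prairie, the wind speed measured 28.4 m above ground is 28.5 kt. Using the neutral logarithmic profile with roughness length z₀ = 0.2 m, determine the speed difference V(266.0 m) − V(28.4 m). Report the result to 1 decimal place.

Log law: V₂ = V₁ · ln(z₂/z₀)/ln(z₁/z₀) = 28.5 × 7.1929/4.9558 = 41.3652 kt
ΔV = 41.3652 − 28.5 = 12.8652 kt

12.9 kt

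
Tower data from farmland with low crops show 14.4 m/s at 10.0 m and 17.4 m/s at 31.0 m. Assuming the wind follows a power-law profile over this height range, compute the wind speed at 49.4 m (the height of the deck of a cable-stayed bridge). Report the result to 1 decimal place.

18.8 m/s

First find α: α = ln(V₂/V₁)/ln(z₂/z₁) = ln(17.4/14.4)/ln(31.0/10.0) = 0.18924/1.13140 = 0.1673
Extrapolate from 31.0 m to 49.4 m: V₃ = 17.4 × (49.4/31.0)^0.1673 = 17.4 × 1.0811 = 18.8104 m/s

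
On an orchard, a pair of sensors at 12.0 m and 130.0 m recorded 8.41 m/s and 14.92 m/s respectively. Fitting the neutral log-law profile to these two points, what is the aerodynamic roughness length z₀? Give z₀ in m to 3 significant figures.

Log law: V(z) ∝ ln(z/z₀). With r = V₁/V₂ = 8.41/14.92 = 0.56367,
r · ln(z₂/z₀) = ln(z₁/z₀) ⇒ ln z₀ = (ln z₁ − r·ln z₂)/(1 − r)
ln z₀ = (2.48491 − 0.56367×4.86753) / 0.43633 = -0.5931
z₀ = exp(-0.5931) = 0.5526 m

z₀ ≈ 0.553 m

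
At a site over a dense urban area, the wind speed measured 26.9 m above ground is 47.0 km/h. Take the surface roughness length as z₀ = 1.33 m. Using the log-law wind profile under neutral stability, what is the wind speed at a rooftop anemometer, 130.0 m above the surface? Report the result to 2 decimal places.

71.62 km/h

Log law: V(z) ∝ ln(z/z₀), so V₂/V₁ = ln(z₂/z₀) / ln(z₁/z₀).
ln(130.0/1.33) = 4.5824, ln(26.9/1.33) = 3.0069
V₂ = 47.0 × 4.5824/3.0069 = 47.0 × 1.5239 = 71.6244 km/h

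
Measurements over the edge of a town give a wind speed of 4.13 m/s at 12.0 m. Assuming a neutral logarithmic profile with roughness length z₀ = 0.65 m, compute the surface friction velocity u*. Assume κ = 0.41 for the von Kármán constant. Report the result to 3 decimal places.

Log law: V(z) = (u*/κ) · ln(z/z₀) ⇒ u* = κ · V / ln(z/z₀)
u* = 0.41 × 4.13 / ln(12.0/0.65) = 0.41 × 4.13 / 2.9157
   = 1.6933 / 2.9157 = 0.5808 m/s

u* ≈ 0.581 m/s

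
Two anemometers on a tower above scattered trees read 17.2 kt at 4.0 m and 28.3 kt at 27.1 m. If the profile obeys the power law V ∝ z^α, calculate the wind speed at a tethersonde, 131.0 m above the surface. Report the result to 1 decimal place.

42.6 kt

First find α: α = ln(V₂/V₁)/ln(z₂/z₁) = ln(28.3/17.2)/ln(27.1/4.0) = 0.49795/1.91324 = 0.2603
Extrapolate from 27.1 m to 131.0 m: V₃ = 28.3 × (131.0/27.1)^0.2603 = 28.3 × 1.5070 = 42.6469 kt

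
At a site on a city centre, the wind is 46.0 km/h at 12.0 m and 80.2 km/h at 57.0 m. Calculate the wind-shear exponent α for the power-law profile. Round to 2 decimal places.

α ≈ 0.36

Power law: V₂/V₁ = (z₂/z₁)^α ⇒ α = ln(V₂/V₁) / ln(z₂/z₁)
α = ln(80.2/46.0) / ln(57.0/12.0) = ln(1.7435) / ln(4.7500)
  = 0.55588 / 1.55814 = 0.35676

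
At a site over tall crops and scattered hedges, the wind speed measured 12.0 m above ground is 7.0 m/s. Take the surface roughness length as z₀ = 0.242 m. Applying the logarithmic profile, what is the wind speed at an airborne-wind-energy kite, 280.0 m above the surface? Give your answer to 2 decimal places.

Log law: V(z) ∝ ln(z/z₀), so V₂/V₁ = ln(z₂/z₀) / ln(z₁/z₀).
ln(280.0/0.242) = 7.0536, ln(12.0/0.242) = 3.9037
V₂ = 7.0 × 7.0536/3.9037 = 7.0 × 1.8069 = 12.6482 m/s

12.65 m/s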